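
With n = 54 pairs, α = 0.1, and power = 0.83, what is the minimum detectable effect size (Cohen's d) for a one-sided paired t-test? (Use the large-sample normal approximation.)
d ≈ 0.30

Minimum detectable effect (paired t-test, normal approximation):
d = (z_α + z_β) / √n
d = (1.282 + 0.954) / √54
d = 2.236 / 7.348
d ≈ 0.30

By Cohen's convention (0.2 small / 0.5 medium / 0.8 large): small effect.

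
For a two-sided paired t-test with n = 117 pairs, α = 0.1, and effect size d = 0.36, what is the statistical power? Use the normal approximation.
Power ≈ 0.99

Power calculation (paired t-test, normal approximation):
z_β = d · √n - z_{α/2}
z_β = 0.36 · √117 - 1.645
z_β = 0.36 · 10.817 - 1.645
z_β = 2.249

Power = Φ(z_β) = Φ(2.249) ≈ 0.988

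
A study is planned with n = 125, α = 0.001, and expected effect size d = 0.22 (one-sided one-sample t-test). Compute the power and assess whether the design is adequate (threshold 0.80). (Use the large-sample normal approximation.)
Power ≈ 0.26; the study is underpowered (power < 0.80)

Power calculation (one-sample t-test, normal approximation):
z_β = d · √n - z_α
z_β = 0.22 · √125 - 3.090
z_β = 0.22 · 11.180 - 3.090
z_β = -0.631

Power = Φ(z_β) = Φ(-0.631) ≈ 0.264

Effect size d = 0.22 is small by Cohen's convention (0.2/0.5/0.8).

Threshold: power ≥ 0.80 is conventionally adequate.
Power ≈ 0.26 → the study is underpowered (power < 0.80).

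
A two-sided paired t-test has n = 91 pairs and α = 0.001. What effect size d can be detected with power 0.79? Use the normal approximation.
d ≈ 0.43

Minimum detectable effect (paired t-test, normal approximation):
d = (z_{α/2} + z_β) / √n
d = (3.291 + 0.806) / √91
d = 4.097 / 9.539
d ≈ 0.43

By Cohen's convention (0.2 small / 0.5 medium / 0.8 large): small effect.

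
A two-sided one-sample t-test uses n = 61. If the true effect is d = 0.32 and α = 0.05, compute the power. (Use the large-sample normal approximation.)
Power ≈ 0.71

Power calculation (one-sample t-test, normal approximation):
z_β = d · √n - z_{α/2}
z_β = 0.32 · √61 - 1.960
z_β = 0.32 · 7.810 - 1.960
z_β = 0.539

Power = Φ(z_β) = Φ(0.539) ≈ 0.705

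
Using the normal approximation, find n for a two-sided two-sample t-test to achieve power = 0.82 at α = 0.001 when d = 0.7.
n = 73 per group

Sample size formula (two-sample t-test, normal approximation):
n = 2 · ((z_{α/2} + z_β) / d)²

z_{α/2} = 3.291 (for α = 0.001, two-sided)
z_β = 0.915 (for power = 0.82)
d = 0.7

n = 2 · ((3.291 + 0.915) / 0.7)²
n = 2 · (6.009)²
n ≈ 72.22
Round up to the next whole number: n = 73 per group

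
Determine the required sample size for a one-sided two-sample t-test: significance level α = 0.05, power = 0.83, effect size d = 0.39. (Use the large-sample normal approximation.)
n = 89 per group

Sample size formula (two-sample t-test, normal approximation):
n = 2 · ((z_α + z_β) / d)²

z_α = 1.645 (for α = 0.05, one-sided)
z_β = 0.954 (for power = 0.83)
d = 0.39

n = 2 · ((1.645 + 0.954) / 0.39)²
n = 2 · (6.664)²
n ≈ 88.82
Round up to the next whole number: n = 89 per group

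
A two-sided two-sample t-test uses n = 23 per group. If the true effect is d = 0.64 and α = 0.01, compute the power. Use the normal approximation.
Power ≈ 0.34

Power calculation (two-sample t-test, normal approximation):
z_β = d · √(n/2) - z_{α/2}
z_β = 0.64 · √(23/2) - 2.576
z_β = 0.64 · 3.391 - 2.576
z_β = -0.405

Power = Φ(z_β) = Φ(-0.405) ≈ 0.343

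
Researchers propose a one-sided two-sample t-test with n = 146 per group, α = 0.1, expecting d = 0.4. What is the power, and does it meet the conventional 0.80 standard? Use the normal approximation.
Power ≈ 0.98; the study is adequately powered (power ≥ 0.80)

Power calculation (two-sample t-test, normal approximation):
z_β = d · √(n/2) - z_α
z_β = 0.4 · √(146/2) - 1.282
z_β = 0.4 · 8.544 - 1.282
z_β = 2.136

Power = Φ(z_β) = Φ(2.136) ≈ 0.984

Effect size d = 0.4 is small by Cohen's convention (0.2/0.5/0.8).

Threshold: power ≥ 0.80 is conventionally adequate.
Power ≈ 0.98 → the study is adequately powered (power ≥ 0.80).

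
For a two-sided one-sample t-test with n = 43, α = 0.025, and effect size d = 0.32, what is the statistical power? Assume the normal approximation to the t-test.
Power ≈ 0.44

Power calculation (one-sample t-test, normal approximation):
z_β = d · √n - z_{α/2}
z_β = 0.32 · √43 - 2.241
z_β = 0.32 · 6.557 - 2.241
z_β = -0.143

Power = Φ(z_β) = Φ(-0.143) ≈ 0.443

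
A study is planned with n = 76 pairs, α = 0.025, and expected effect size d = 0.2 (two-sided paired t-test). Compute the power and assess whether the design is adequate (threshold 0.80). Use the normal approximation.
Power ≈ 0.31; the study is underpowered (power < 0.80)

Power calculation (paired t-test, normal approximation):
z_β = d · √n - z_{α/2}
z_β = 0.2 · √76 - 2.241
z_β = 0.2 · 8.718 - 2.241
z_β = -0.498

Power = Φ(z_β) = Φ(-0.498) ≈ 0.309

Effect size d = 0.2 is small by Cohen's convention (0.2/0.5/0.8).

Threshold: power ≥ 0.80 is conventionally adequate.
Power ≈ 0.31 → the study is underpowered (power < 0.80).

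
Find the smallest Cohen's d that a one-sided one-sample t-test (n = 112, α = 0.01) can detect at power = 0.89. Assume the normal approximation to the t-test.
d ≈ 0.34

Minimum detectable effect (one-sample t-test, normal approximation):
d = (z_α + z_β) / √n
d = (2.326 + 1.227) / √112
d = 3.553 / 10.583
d ≈ 0.34

By Cohen's convention (0.2 small / 0.5 medium / 0.8 large): small effect.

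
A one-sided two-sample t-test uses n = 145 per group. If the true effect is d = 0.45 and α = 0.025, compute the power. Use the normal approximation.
Power ≈ 0.97

Power calculation (two-sample t-test, normal approximation):
z_β = d · √(n/2) - z_α
z_β = 0.45 · √(145/2) - 1.960
z_β = 0.45 · 8.515 - 1.960
z_β = 1.872

Power = Φ(z_β) = Φ(1.872) ≈ 0.969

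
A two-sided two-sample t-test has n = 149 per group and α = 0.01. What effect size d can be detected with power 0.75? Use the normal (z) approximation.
d ≈ 0.38

Minimum detectable effect (two-sample t-test, normal approximation):
d = (z_{α/2} + z_β) / √(n/2)
d = (2.576 + 0.674) / √(149/2)
d = 3.250 / 8.631
d ≈ 0.38

By Cohen's convention (0.2 small / 0.5 medium / 0.8 large): small effect.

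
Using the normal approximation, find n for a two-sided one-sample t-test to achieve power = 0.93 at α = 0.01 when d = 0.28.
n = 210

Sample size formula (one-sample t-test, normal approximation):
n = ((z_{α/2} + z_β) / d)²

z_{α/2} = 2.576 (for α = 0.01, two-sided)
z_β = 1.476 (for power = 0.93)
d = 0.28

n = ((2.576 + 1.476) / 0.28)²
n = (14.471)²
n ≈ 209.41
Round up to the next whole number: n = 210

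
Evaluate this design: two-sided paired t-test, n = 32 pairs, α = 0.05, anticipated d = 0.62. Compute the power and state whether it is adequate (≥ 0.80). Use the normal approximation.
Power ≈ 0.94; the study is adequately powered (power ≥ 0.80)

Power calculation (paired t-test, normal approximation):
z_β = d · √n - z_{α/2}
z_β = 0.62 · √32 - 1.960
z_β = 0.62 · 5.657 - 1.960
z_β = 1.547

Power = Φ(z_β) = Φ(1.547) ≈ 0.939

Effect size d = 0.62 is medium by Cohen's convention (0.2/0.5/0.8).

Threshold: power ≥ 0.80 is conventionally adequate.
Power ≈ 0.94 → the study is adequately powered (power ≥ 0.80).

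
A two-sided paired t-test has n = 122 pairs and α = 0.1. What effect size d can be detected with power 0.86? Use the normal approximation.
d ≈ 0.25

Minimum detectable effect (paired t-test, normal approximation):
d = (z_{α/2} + z_β) / √n
d = (1.645 + 1.080) / √122
d = 2.725 / 11.045
d ≈ 0.25

By Cohen's convention (0.2 small / 0.5 medium / 0.8 large): small effect.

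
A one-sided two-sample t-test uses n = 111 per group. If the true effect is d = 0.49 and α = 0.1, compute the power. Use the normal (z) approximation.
Power ≈ 0.99

Power calculation (two-sample t-test, normal approximation):
z_β = d · √(n/2) - z_α
z_β = 0.49 · √(111/2) - 1.282
z_β = 0.49 · 7.450 - 1.282
z_β = 2.369

Power = Φ(z_β) = Φ(2.369) ≈ 0.991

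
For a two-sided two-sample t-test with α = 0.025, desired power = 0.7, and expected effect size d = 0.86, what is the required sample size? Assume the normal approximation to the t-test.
n = 21 per group

Sample size formula (two-sample t-test, normal approximation):
n = 2 · ((z_{α/2} + z_β) / d)²

z_{α/2} = 2.241 (for α = 0.025, two-sided)
z_β = 0.524 (for power = 0.7)
d = 0.86

n = 2 · ((2.241 + 0.524) / 0.86)²
n = 2 · (3.215)²
n ≈ 20.67
Round up to the next whole number: n = 21 per group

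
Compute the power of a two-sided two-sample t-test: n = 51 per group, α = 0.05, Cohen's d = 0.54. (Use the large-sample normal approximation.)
Power ≈ 0.78

Power calculation (two-sample t-test, normal approximation):
z_β = d · √(n/2) - z_{α/2}
z_β = 0.54 · √(51/2) - 1.960
z_β = 0.54 · 5.050 - 1.960
z_β = 0.767

Power = Φ(z_β) = Φ(0.767) ≈ 0.778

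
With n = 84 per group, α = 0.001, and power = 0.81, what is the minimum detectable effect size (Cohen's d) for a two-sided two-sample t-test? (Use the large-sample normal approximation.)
d ≈ 0.64

Minimum detectable effect (two-sample t-test, normal approximation):
d = (z_{α/2} + z_β) / √(n/2)
d = (3.291 + 0.878) / √(84/2)
d = 4.168 / 6.481
d ≈ 0.64

By Cohen's convention (0.2 small / 0.5 medium / 0.8 large): medium effect.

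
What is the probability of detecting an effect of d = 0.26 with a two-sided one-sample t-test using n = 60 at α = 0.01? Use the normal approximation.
Power ≈ 0.29

Power calculation (one-sample t-test, normal approximation):
z_β = d · √n - z_{α/2}
z_β = 0.26 · √60 - 2.576
z_β = 0.26 · 7.746 - 2.576
z_β = -0.562

Power = Φ(z_β) = Φ(-0.562) ≈ 0.287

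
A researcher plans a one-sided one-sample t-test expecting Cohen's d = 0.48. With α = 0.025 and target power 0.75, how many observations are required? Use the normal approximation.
n = 31

Sample size formula (one-sample t-test, normal approximation):
n = ((z_α + z_β) / d)²

z_α = 1.960 (for α = 0.025, one-sided)
z_β = 0.674 (for power = 0.75)
d = 0.48

n = ((1.960 + 0.674) / 0.48)²
n = (5.488)²
n ≈ 30.12
Round up to the next whole number: n = 31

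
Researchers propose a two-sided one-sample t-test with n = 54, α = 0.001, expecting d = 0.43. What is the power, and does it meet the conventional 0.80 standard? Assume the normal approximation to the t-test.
Power ≈ 0.45; the study is underpowered (power < 0.80)

Power calculation (one-sample t-test, normal approximation):
z_β = d · √n - z_{α/2}
z_β = 0.43 · √54 - 3.291
z_β = 0.43 · 7.348 - 3.291
z_β = -0.131

Power = Φ(z_β) = Φ(-0.131) ≈ 0.448

Effect size d = 0.43 is small by Cohen's convention (0.2/0.5/0.8).

Threshold: power ≥ 0.80 is conventionally adequate.
Power ≈ 0.45 → the study is underpowered (power < 0.80).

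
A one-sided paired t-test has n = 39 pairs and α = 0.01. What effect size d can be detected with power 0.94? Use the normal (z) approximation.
d ≈ 0.62

Minimum detectable effect (paired t-test, normal approximation):
d = (z_α + z_β) / √n
d = (2.326 + 1.555) / √39
d = 3.881 / 6.245
d ≈ 0.62

By Cohen's convention (0.2 small / 0.5 medium / 0.8 large): medium effect.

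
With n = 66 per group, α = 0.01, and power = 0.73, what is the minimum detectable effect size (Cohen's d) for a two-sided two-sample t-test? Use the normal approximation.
d ≈ 0.56

Minimum detectable effect (two-sample t-test, normal approximation):
d = (z_{α/2} + z_β) / √(n/2)
d = (2.576 + 0.613) / √(66/2)
d = 3.189 / 5.745
d ≈ 0.56

By Cohen's convention (0.2 small / 0.5 medium / 0.8 large): medium effect.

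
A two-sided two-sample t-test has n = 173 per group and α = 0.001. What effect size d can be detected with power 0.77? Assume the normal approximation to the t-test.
d ≈ 0.43

Minimum detectable effect (two-sample t-test, normal approximation):
d = (z_{α/2} + z_β) / √(n/2)
d = (3.291 + 0.739) / √(173/2)
d = 4.029 / 9.301
d ≈ 0.43

By Cohen's convention (0.2 small / 0.5 medium / 0.8 large): small effect.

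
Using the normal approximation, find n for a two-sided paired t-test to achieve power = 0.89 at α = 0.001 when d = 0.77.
n = 35 pairs

Sample size formula (paired t-test, normal approximation):
n = ((z_{α/2} + z_β) / d)²

z_{α/2} = 3.291 (for α = 0.001, two-sided)
z_β = 1.227 (for power = 0.89)
d = 0.77

n = ((3.291 + 1.227) / 0.77)²
n = (5.868)²
n ≈ 34.43
Round up to the next whole number: n = 35 pairs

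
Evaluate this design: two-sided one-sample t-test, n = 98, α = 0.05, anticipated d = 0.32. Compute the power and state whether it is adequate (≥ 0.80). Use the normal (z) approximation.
Power ≈ 0.89; the study is adequately powered (power ≥ 0.80)

Power calculation (one-sample t-test, normal approximation):
z_β = d · √n - z_{α/2}
z_β = 0.32 · √98 - 1.960
z_β = 0.32 · 9.899 - 1.960
z_β = 1.208

Power = Φ(z_β) = Φ(1.208) ≈ 0.886

Effect size d = 0.32 is small by Cohen's convention (0.2/0.5/0.8).

Threshold: power ≥ 0.80 is conventionally adequate.
Power ≈ 0.89 → the study is adequately powered (power ≥ 0.80).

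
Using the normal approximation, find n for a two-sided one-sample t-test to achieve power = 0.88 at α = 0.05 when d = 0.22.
n = 204

Sample size formula (one-sample t-test, normal approximation):
n = ((z_{α/2} + z_β) / d)²

z_{α/2} = 1.960 (for α = 0.05, two-sided)
z_β = 1.175 (for power = 0.88)
d = 0.22

n = ((1.960 + 1.175) / 0.22)²
n = (14.250)²
n ≈ 203.06
Round up to the next whole number: n = 204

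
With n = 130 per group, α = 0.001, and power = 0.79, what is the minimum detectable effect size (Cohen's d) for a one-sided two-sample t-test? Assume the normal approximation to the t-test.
d ≈ 0.48

Minimum detectable effect (two-sample t-test, normal approximation):
d = (z_α + z_β) / √(n/2)
d = (3.090 + 0.806) / √(130/2)
d = 3.897 / 8.062
d ≈ 0.48

By Cohen's convention (0.2 small / 0.5 medium / 0.8 large): small effect.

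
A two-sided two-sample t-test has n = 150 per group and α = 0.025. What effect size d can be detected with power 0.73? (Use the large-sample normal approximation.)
d ≈ 0.33

Minimum detectable effect (two-sample t-test, normal approximation):
d = (z_{α/2} + z_β) / √(n/2)
d = (2.241 + 0.613) / √(150/2)
d = 2.854 / 8.660
d ≈ 0.33

By Cohen's convention (0.2 small / 0.5 medium / 0.8 large): small effect.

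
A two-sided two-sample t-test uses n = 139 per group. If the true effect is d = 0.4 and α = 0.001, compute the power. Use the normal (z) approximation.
Power ≈ 0.52

Power calculation (two-sample t-test, normal approximation):
z_β = d · √(n/2) - z_{α/2}
z_β = 0.4 · √(139/2) - 3.291
z_β = 0.4 · 8.337 - 3.291
z_β = 0.044

Power = Φ(z_β) = Φ(0.044) ≈ 0.518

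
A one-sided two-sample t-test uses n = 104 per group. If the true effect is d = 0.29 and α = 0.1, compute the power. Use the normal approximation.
Power ≈ 0.79

Power calculation (two-sample t-test, normal approximation):
z_β = d · √(n/2) - z_α
z_β = 0.29 · √(104/2) - 1.282
z_β = 0.29 · 7.211 - 1.282
z_β = 0.810

Power = Φ(z_β) = Φ(0.810) ≈ 0.791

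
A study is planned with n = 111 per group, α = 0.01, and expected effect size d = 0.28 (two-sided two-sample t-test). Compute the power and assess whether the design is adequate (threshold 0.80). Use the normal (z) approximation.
Power ≈ 0.31; the study is underpowered (power < 0.80)

Power calculation (two-sample t-test, normal approximation):
z_β = d · √(n/2) - z_{α/2}
z_β = 0.28 · √(111/2) - 2.576
z_β = 0.28 · 7.450 - 2.576
z_β = -0.490

Power = Φ(z_β) = Φ(-0.490) ≈ 0.312

Effect size d = 0.28 is small by Cohen's convention (0.2/0.5/0.8).

Threshold: power ≥ 0.80 is conventionally adequate.
Power ≈ 0.31 → the study is underpowered (power < 0.80).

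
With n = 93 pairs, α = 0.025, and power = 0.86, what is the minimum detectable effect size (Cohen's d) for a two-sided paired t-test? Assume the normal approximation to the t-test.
d ≈ 0.34

Minimum detectable effect (paired t-test, normal approximation):
d = (z_{α/2} + z_β) / √n
d = (2.241 + 1.080) / √93
d = 3.322 / 9.644
d ≈ 0.34

By Cohen's convention (0.2 small / 0.5 medium / 0.8 large): small effect.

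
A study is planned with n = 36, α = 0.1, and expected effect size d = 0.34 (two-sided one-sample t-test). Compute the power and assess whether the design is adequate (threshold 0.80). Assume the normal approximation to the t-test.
Power ≈ 0.65; the study is underpowered (power < 0.80)

Power calculation (one-sample t-test, normal approximation):
z_β = d · √n - z_{α/2}
z_β = 0.34 · √36 - 1.645
z_β = 0.34 · 6.000 - 1.645
z_β = 0.395

Power = Φ(z_β) = Φ(0.395) ≈ 0.654

Effect size d = 0.34 is small by Cohen's convention (0.2/0.5/0.8).

Threshold: power ≥ 0.80 is conventionally adequate.
Power ≈ 0.65 → the study is underpowered (power < 0.80).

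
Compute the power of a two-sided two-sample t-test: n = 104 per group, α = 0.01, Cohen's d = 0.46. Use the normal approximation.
Power ≈ 0.77

Power calculation (two-sample t-test, normal approximation):
z_β = d · √(n/2) - z_{α/2}
z_β = 0.46 · √(104/2) - 2.576
z_β = 0.46 · 7.211 - 2.576
z_β = 0.741

Power = Φ(z_β) = Φ(0.741) ≈ 0.771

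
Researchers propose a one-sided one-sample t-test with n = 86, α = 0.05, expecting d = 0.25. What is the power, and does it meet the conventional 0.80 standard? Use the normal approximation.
Power ≈ 0.75; the study is underpowered (power < 0.80)

Power calculation (one-sample t-test, normal approximation):
z_β = d · √n - z_α
z_β = 0.25 · √86 - 1.645
z_β = 0.25 · 9.274 - 1.645
z_β = 0.674

Power = Φ(z_β) = Φ(0.674) ≈ 0.750

Effect size d = 0.25 is small by Cohen's convention (0.2/0.5/0.8).

Threshold: power ≥ 0.80 is conventionally adequate.
Power ≈ 0.75 → the study is underpowered (power < 0.80).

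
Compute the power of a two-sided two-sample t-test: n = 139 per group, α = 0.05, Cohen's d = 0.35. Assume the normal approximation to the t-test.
Power ≈ 0.83

Power calculation (two-sample t-test, normal approximation):
z_β = d · √(n/2) - z_{α/2}
z_β = 0.35 · √(139/2) - 1.960
z_β = 0.35 · 8.337 - 1.960
z_β = 0.958

Power = Φ(z_β) = Φ(0.958) ≈ 0.831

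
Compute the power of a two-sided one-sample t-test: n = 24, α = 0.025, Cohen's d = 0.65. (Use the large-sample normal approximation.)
Power ≈ 0.83

Power calculation (one-sample t-test, normal approximation):
z_β = d · √n - z_{α/2}
z_β = 0.65 · √24 - 2.241
z_β = 0.65 · 4.899 - 2.241
z_β = 0.943

Power = Φ(z_β) = Φ(0.943) ≈ 0.827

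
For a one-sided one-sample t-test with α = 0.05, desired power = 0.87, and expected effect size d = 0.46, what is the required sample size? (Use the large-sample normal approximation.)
n = 37

Sample size formula (one-sample t-test, normal approximation):
n = ((z_α + z_β) / d)²

z_α = 1.645 (for α = 0.05, one-sided)
z_β = 1.126 (for power = 0.87)
d = 0.46

n = ((1.645 + 1.126) / 0.46)²
n = (6.024)²
n ≈ 36.29
Round up to the next whole number: n = 37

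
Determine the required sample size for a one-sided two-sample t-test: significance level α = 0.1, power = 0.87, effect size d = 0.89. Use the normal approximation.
n = 15 per group

Sample size formula (two-sample t-test, normal approximation):
n = 2 · ((z_α + z_β) / d)²

z_α = 1.282 (for α = 0.1, one-sided)
z_β = 1.126 (for power = 0.87)
d = 0.89

n = 2 · ((1.282 + 1.126) / 0.89)²
n = 2 · (2.706)²
n ≈ 14.64
Round up to the next whole number: n = 15 per group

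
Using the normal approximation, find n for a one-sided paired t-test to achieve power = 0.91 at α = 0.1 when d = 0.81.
n = 11 pairs

Sample size formula (paired t-test, normal approximation):
n = ((z_α + z_β) / d)²

z_α = 1.282 (for α = 0.1, one-sided)
z_β = 1.341 (for power = 0.91)
d = 0.81

n = ((1.282 + 1.341) / 0.81)²
n = (3.238)²
n ≈ 10.48
Round up to the next whole number: n = 11 pairs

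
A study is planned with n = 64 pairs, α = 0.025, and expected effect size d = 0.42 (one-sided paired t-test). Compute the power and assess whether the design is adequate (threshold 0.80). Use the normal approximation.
Power ≈ 0.92; the study is adequately powered (power ≥ 0.80)

Power calculation (paired t-test, normal approximation):
z_β = d · √n - z_α
z_β = 0.42 · √64 - 1.960
z_β = 0.42 · 8.000 - 1.960
z_β = 1.400

Power = Φ(z_β) = Φ(1.400) ≈ 0.919

Effect size d = 0.42 is small by Cohen's convention (0.2/0.5/0.8).

Threshold: power ≥ 0.80 is conventionally adequate.
Power ≈ 0.92 → the study is adequately powered (power ≥ 0.80).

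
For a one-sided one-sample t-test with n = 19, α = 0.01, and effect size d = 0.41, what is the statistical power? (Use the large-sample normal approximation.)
Power ≈ 0.29

Power calculation (one-sample t-test, normal approximation):
z_β = d · √n - z_α
z_β = 0.41 · √19 - 2.326
z_β = 0.41 · 4.359 - 2.326
z_β = -0.539

Power = Φ(z_β) = Φ(-0.539) ≈ 0.295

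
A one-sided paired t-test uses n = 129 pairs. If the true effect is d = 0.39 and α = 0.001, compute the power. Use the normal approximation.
Power ≈ 0.91

Power calculation (paired t-test, normal approximation):
z_β = d · √n - z_α
z_β = 0.39 · √129 - 3.090
z_β = 0.39 · 11.358 - 3.090
z_β = 1.339

Power = Φ(z_β) = Φ(1.339) ≈ 0.910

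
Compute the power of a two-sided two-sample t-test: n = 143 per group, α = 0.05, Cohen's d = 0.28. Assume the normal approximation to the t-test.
Power ≈ 0.66

Power calculation (two-sample t-test, normal approximation):
z_β = d · √(n/2) - z_{α/2}
z_β = 0.28 · √(143/2) - 1.960
z_β = 0.28 · 8.456 - 1.960
z_β = 0.408

Power = Φ(z_β) = Φ(0.408) ≈ 0.658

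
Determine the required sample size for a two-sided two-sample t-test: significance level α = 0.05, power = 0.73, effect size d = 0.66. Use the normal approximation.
n = 31 per group

Sample size formula (two-sample t-test, normal approximation):
n = 2 · ((z_{α/2} + z_β) / d)²

z_{α/2} = 1.960 (for α = 0.05, two-sided)
z_β = 0.613 (for power = 0.73)
d = 0.66

n = 2 · ((1.960 + 0.613) / 0.66)²
n = 2 · (3.898)²
n ≈ 30.39
Round up to the next whole number: n = 31 per group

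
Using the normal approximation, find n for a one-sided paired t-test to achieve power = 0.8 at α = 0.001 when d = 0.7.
n = 32 pairs

Sample size formula (paired t-test, normal approximation):
n = ((z_α + z_β) / d)²

z_α = 3.090 (for α = 0.001, one-sided)
z_β = 0.842 (for power = 0.8)
d = 0.7

n = ((3.090 + 0.842) / 0.7)²
n = (5.617)²
n ≈ 31.55
Round up to the next whole number: n = 32 pairs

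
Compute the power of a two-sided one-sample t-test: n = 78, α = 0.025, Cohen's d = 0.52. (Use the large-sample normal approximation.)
Power ≈ 0.99

Power calculation (one-sample t-test, normal approximation):
z_β = d · √n - z_{α/2}
z_β = 0.52 · √78 - 2.241
z_β = 0.52 · 8.832 - 2.241
z_β = 2.351

Power = Φ(z_β) = Φ(2.351) ≈ 0.991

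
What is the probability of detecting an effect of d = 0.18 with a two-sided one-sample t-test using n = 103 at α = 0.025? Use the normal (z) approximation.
Power ≈ 0.34

Power calculation (one-sample t-test, normal approximation):
z_β = d · √n - z_{α/2}
z_β = 0.18 · √103 - 2.241
z_β = 0.18 · 10.149 - 2.241
z_β = -0.415

Power = Φ(z_β) = Φ(-0.415) ≈ 0.339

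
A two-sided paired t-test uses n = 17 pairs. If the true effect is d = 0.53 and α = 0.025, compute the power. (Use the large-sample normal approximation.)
Power ≈ 0.48

Power calculation (paired t-test, normal approximation):
z_β = d · √n - z_{α/2}
z_β = 0.53 · √17 - 2.241
z_β = 0.53 · 4.123 - 2.241
z_β = -0.056

Power = Φ(z_β) = Φ(-0.056) ≈ 0.478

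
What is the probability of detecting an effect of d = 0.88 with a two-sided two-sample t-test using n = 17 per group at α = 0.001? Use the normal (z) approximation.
Power ≈ 0.23

Power calculation (two-sample t-test, normal approximation):
z_β = d · √(n/2) - z_{α/2}
z_β = 0.88 · √(17/2) - 3.291
z_β = 0.88 · 2.915 - 3.291
z_β = -0.725

Power = Φ(z_β) = Φ(-0.725) ≈ 0.234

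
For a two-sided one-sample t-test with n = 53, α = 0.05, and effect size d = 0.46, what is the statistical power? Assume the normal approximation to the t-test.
Power ≈ 0.92

Power calculation (one-sample t-test, normal approximation):
z_β = d · √n - z_{α/2}
z_β = 0.46 · √53 - 1.960
z_β = 0.46 · 7.280 - 1.960
z_β = 1.389

Power = Φ(z_β) = Φ(1.389) ≈ 0.918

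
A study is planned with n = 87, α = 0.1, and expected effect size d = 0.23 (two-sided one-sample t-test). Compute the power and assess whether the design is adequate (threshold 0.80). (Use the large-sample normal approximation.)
Power ≈ 0.69; the study is underpowered (power < 0.80)

Power calculation (one-sample t-test, normal approximation):
z_β = d · √n - z_{α/2}
z_β = 0.23 · √87 - 1.645
z_β = 0.23 · 9.327 - 1.645
z_β = 0.500

Power = Φ(z_β) = Φ(0.500) ≈ 0.692

Effect size d = 0.23 is small by Cohen's convention (0.2/0.5/0.8).

Threshold: power ≥ 0.80 is conventionally adequate.
Power ≈ 0.69 → the study is underpowered (power < 0.80).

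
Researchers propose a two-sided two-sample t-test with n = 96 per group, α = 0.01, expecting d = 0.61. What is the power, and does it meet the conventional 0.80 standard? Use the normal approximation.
Power ≈ 0.95; the study is adequately powered (power ≥ 0.80)

Power calculation (two-sample t-test, normal approximation):
z_β = d · √(n/2) - z_{α/2}
z_β = 0.61 · √(96/2) - 2.576
z_β = 0.61 · 6.928 - 2.576
z_β = 1.650

Power = Φ(z_β) = Φ(1.650) ≈ 0.951

Effect size d = 0.61 is medium by Cohen's convention (0.2/0.5/0.8).

Threshold: power ≥ 0.80 is conventionally adequate.
Power ≈ 0.95 → the study is adequately powered (power ≥ 0.80).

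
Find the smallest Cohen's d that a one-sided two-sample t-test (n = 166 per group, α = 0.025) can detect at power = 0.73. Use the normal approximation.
d ≈ 0.28

Minimum detectable effect (two-sample t-test, normal approximation):
d = (z_α + z_β) / √(n/2)
d = (1.960 + 0.613) / √(166/2)
d = 2.573 / 9.110
d ≈ 0.28

By Cohen's convention (0.2 small / 0.5 medium / 0.8 large): small effect.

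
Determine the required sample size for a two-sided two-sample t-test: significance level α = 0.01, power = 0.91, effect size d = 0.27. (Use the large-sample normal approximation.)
n = 421 per group

Sample size formula (two-sample t-test, normal approximation):
n = 2 · ((z_{α/2} + z_β) / d)²

z_{α/2} = 2.576 (for α = 0.01, two-sided)
z_β = 1.341 (for power = 0.91)
d = 0.27

n = 2 · ((2.576 + 1.341) / 0.27)²
n = 2 · (14.507)²
n ≈ 420.91
Round up to the next whole number: n = 421 per group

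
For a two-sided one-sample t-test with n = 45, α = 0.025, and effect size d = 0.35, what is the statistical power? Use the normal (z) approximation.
Power ≈ 0.54

Power calculation (one-sample t-test, normal approximation):
z_β = d · √n - z_{α/2}
z_β = 0.35 · √45 - 2.241
z_β = 0.35 · 6.708 - 2.241
z_β = 0.106

Power = Φ(z_β) = Φ(0.106) ≈ 0.542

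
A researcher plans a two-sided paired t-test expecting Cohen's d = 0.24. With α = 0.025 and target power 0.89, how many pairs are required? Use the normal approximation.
n = 209 pairs

Sample size formula (paired t-test, normal approximation):
n = ((z_{α/2} + z_β) / d)²

z_{α/2} = 2.241 (for α = 0.025, two-sided)
z_β = 1.227 (for power = 0.89)
d = 0.24

n = ((2.241 + 1.227) / 0.24)²
n = (14.450)²
n ≈ 208.80
Round up to the next whole number: n = 209 pairs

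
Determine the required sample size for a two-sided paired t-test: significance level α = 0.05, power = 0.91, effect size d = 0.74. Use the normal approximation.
n = 20 pairs

Sample size formula (paired t-test, normal approximation):
n = ((z_{α/2} + z_β) / d)²

z_{α/2} = 1.960 (for α = 0.05, two-sided)
z_β = 1.341 (for power = 0.91)
d = 0.74

n = ((1.960 + 1.341) / 0.74)²
n = (4.461)²
n ≈ 19.90
Round up to the next whole number: n = 20 pairs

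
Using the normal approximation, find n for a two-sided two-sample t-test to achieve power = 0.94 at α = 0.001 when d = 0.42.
n = 267 per group

Sample size formula (two-sample t-test, normal approximation):
n = 2 · ((z_{α/2} + z_β) / d)²

z_{α/2} = 3.291 (for α = 0.001, two-sided)
z_β = 1.555 (for power = 0.94)
d = 0.42

n = 2 · ((3.291 + 1.555) / 0.42)²
n = 2 · (11.538)²
n ≈ 266.25
Round up to the next whole number: n = 267 per group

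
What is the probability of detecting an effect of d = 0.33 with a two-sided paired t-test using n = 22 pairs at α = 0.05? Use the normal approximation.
Power ≈ 0.34

Power calculation (paired t-test, normal approximation):
z_β = d · √n - z_{α/2}
z_β = 0.33 · √22 - 1.960
z_β = 0.33 · 4.690 - 1.960
z_β = -0.412

Power = Φ(z_β) = Φ(-0.412) ≈ 0.340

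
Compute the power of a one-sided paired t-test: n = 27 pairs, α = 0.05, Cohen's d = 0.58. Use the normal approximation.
Power ≈ 0.91

Power calculation (paired t-test, normal approximation):
z_β = d · √n - z_α
z_β = 0.58 · √27 - 1.645
z_β = 0.58 · 5.196 - 1.645
z_β = 1.369

Power = Φ(z_β) = Φ(1.369) ≈ 0.914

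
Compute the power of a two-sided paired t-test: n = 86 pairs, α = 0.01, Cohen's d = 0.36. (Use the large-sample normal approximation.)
Power ≈ 0.78

Power calculation (paired t-test, normal approximation):
z_β = d · √n - z_{α/2}
z_β = 0.36 · √86 - 2.576
z_β = 0.36 · 9.274 - 2.576
z_β = 0.763

Power = Φ(z_β) = Φ(0.763) ≈ 0.777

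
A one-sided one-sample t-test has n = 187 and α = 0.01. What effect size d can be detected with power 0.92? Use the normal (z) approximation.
d ≈ 0.27

Minimum detectable effect (one-sample t-test, normal approximation):
d = (z_α + z_β) / √n
d = (2.326 + 1.405) / √187
d = 3.731 / 13.675
d ≈ 0.27

By Cohen's convention (0.2 small / 0.5 medium / 0.8 large): small effect.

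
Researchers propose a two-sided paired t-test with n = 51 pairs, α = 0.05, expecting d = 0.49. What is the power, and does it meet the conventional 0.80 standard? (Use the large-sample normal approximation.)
Power ≈ 0.94; the study is adequately powered (power ≥ 0.80)

Power calculation (paired t-test, normal approximation):
z_β = d · √n - z_{α/2}
z_β = 0.49 · √51 - 1.960
z_β = 0.49 · 7.141 - 1.960
z_β = 1.539

Power = Φ(z_β) = Φ(1.539) ≈ 0.938

Effect size d = 0.49 is small by Cohen's convention (0.2/0.5/0.8).

Threshold: power ≥ 0.80 is conventionally adequate.
Power ≈ 0.94 → the study is adequately powered (power ≥ 0.80).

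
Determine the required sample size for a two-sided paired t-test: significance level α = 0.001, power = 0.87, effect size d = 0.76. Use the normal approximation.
n = 34 pairs

Sample size formula (paired t-test, normal approximation):
n = ((z_{α/2} + z_β) / d)²

z_{α/2} = 3.291 (for α = 0.001, two-sided)
z_β = 1.126 (for power = 0.87)
d = 0.76

n = ((3.291 + 1.126) / 0.76)²
n = (5.812)²
n ≈ 33.78
Round up to the next whole number: n = 34 pairs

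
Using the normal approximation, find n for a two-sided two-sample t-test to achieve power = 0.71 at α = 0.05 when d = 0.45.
n = 63 per group

Sample size formula (two-sample t-test, normal approximation):
n = 2 · ((z_{α/2} + z_β) / d)²

z_{α/2} = 1.960 (for α = 0.05, two-sided)
z_β = 0.553 (for power = 0.71)
d = 0.45

n = 2 · ((1.960 + 0.553) / 0.45)²
n = 2 · (5.584)²
n ≈ 62.36
Round up to the next whole number: n = 63 per group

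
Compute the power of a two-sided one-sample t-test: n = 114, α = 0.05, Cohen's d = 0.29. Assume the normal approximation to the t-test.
Power ≈ 0.87

Power calculation (one-sample t-test, normal approximation):
z_β = d · √n - z_{α/2}
z_β = 0.29 · √114 - 1.960
z_β = 0.29 · 10.677 - 1.960
z_β = 1.136

Power = Φ(z_β) = Φ(1.136) ≈ 0.872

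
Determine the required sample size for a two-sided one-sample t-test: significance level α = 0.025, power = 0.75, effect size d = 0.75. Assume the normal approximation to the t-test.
n = 16

Sample size formula (one-sample t-test, normal approximation):
n = ((z_{α/2} + z_β) / d)²

z_{α/2} = 2.241 (for α = 0.025, two-sided)
z_β = 0.674 (for power = 0.75)
d = 0.75

n = ((2.241 + 0.674) / 0.75)²
n = (3.887)²
n ≈ 15.11
Round up to the next whole number: n = 16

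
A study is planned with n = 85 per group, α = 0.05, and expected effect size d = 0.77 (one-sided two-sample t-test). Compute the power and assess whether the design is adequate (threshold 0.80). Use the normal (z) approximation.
Power ≈ 1.00; the study is adequately powered (power ≥ 0.80)

Power calculation (two-sample t-test, normal approximation):
z_β = d · √(n/2) - z_α
z_β = 0.77 · √(85/2) - 1.645
z_β = 0.77 · 6.519 - 1.645
z_β = 3.375

Power = Φ(z_β) = Φ(3.375) ≈ 1.000

Effect size d = 0.77 is medium by Cohen's convention (0.2/0.5/0.8).

Threshold: power ≥ 0.80 is conventionally adequate.
Power ≈ 1.00 → the study is adequately powered (power ≥ 0.80).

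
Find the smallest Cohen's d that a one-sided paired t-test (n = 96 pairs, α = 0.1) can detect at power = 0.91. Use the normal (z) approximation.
d ≈ 0.27

Minimum detectable effect (paired t-test, normal approximation):
d = (z_α + z_β) / √n
d = (1.282 + 1.341) / √96
d = 2.622 / 9.798
d ≈ 0.27

By Cohen's convention (0.2 small / 0.5 medium / 0.8 large): small effect.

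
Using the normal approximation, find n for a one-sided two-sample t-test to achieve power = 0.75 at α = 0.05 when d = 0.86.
n = 15 per group

Sample size formula (two-sample t-test, normal approximation):
n = 2 · ((z_α + z_β) / d)²

z_α = 1.645 (for α = 0.05, one-sided)
z_β = 0.674 (for power = 0.75)
d = 0.86

n = 2 · ((1.645 + 0.674) / 0.86)²
n = 2 · (2.697)²
n ≈ 14.55
Round up to the next whole number: n = 15 per group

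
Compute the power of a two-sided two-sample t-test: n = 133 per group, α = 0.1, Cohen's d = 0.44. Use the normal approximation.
Power ≈ 0.97

Power calculation (two-sample t-test, normal approximation):
z_β = d · √(n/2) - z_{α/2}
z_β = 0.44 · √(133/2) - 1.645
z_β = 0.44 · 8.155 - 1.645
z_β = 1.943

Power = Φ(z_β) = Φ(1.943) ≈ 0.974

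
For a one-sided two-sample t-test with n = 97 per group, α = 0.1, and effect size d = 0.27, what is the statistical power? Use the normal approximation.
Power ≈ 0.73

Power calculation (two-sample t-test, normal approximation):
z_β = d · √(n/2) - z_α
z_β = 0.27 · √(97/2) - 1.282
z_β = 0.27 · 6.964 - 1.282
z_β = 0.599

Power = Φ(z_β) = Φ(0.599) ≈ 0.725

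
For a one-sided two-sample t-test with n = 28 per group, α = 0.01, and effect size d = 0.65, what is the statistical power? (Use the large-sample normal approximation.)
Power ≈ 0.54

Power calculation (two-sample t-test, normal approximation):
z_β = d · √(n/2) - z_α
z_β = 0.65 · √(28/2) - 2.326
z_β = 0.65 · 3.742 - 2.326
z_β = 0.106

Power = Φ(z_β) = Φ(0.106) ≈ 0.542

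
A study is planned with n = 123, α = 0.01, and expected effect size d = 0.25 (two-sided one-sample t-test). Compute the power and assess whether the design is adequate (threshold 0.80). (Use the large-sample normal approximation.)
Power ≈ 0.58; the study is underpowered (power < 0.80)

Power calculation (one-sample t-test, normal approximation):
z_β = d · √n - z_{α/2}
z_β = 0.25 · √123 - 2.576
z_β = 0.25 · 11.091 - 2.576
z_β = 0.197

Power = Φ(z_β) = Φ(0.197) ≈ 0.578

Effect size d = 0.25 is small by Cohen's convention (0.2/0.5/0.8).

Threshold: power ≥ 0.80 is conventionally adequate.
Power ≈ 0.58 → the study is underpowered (power < 0.80).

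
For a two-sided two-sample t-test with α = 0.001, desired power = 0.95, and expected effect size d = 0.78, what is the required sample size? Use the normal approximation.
n = 81 per group

Sample size formula (two-sample t-test, normal approximation):
n = 2 · ((z_{α/2} + z_β) / d)²

z_{α/2} = 3.291 (for α = 0.001, two-sided)
z_β = 1.645 (for power = 0.95)
d = 0.78

n = 2 · ((3.291 + 1.645) / 0.78)²
n = 2 · (6.328)²
n ≈ 80.09
Round up to the next whole number: n = 81 per group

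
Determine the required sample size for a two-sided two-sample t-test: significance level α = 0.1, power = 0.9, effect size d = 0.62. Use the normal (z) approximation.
n = 45 per group

Sample size formula (two-sample t-test, normal approximation):
n = 2 · ((z_{α/2} + z_β) / d)²

z_{α/2} = 1.645 (for α = 0.1, two-sided)
z_β = 1.282 (for power = 0.9)
d = 0.62

n = 2 · ((1.645 + 1.282) / 0.62)²
n = 2 · (4.721)²
n ≈ 44.58
Round up to the next whole number: n = 45 per group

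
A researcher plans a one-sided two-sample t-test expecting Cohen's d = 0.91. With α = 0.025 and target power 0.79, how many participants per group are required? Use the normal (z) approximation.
n = 19 per group

Sample size formula (two-sample t-test, normal approximation):
n = 2 · ((z_α + z_β) / d)²

z_α = 1.960 (for α = 0.025, one-sided)
z_β = 0.806 (for power = 0.79)
d = 0.91

n = 2 · ((1.960 + 0.806) / 0.91)²
n = 2 · (3.040)²
n ≈ 18.48
Round up to the next whole number: n = 19 per group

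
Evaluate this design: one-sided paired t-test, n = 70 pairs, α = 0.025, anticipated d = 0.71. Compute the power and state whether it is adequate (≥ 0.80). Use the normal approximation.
Power ≈ 1.00; the study is adequately powered (power ≥ 0.80)

Power calculation (paired t-test, normal approximation):
z_β = d · √n - z_α
z_β = 0.71 · √70 - 1.960
z_β = 0.71 · 8.367 - 1.960
z_β = 3.980

Power = Φ(z_β) = Φ(3.980) ≈ 1.000

Effect size d = 0.71 is medium by Cohen's convention (0.2/0.5/0.8).

Threshold: power ≥ 0.80 is conventionally adequate.
Power ≈ 1.00 → the study is adequately powered (power ≥ 0.80).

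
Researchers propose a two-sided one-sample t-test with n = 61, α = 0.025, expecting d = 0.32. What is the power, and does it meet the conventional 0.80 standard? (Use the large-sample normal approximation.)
Power ≈ 0.60; the study is underpowered (power < 0.80)

Power calculation (one-sample t-test, normal approximation):
z_β = d · √n - z_{α/2}
z_β = 0.32 · √61 - 2.241
z_β = 0.32 · 7.810 - 2.241
z_β = 0.258

Power = Φ(z_β) = Φ(0.258) ≈ 0.602

Effect size d = 0.32 is small by Cohen's convention (0.2/0.5/0.8).

Threshold: power ≥ 0.80 is conventionally adequate.
Power ≈ 0.60 → the study is underpowered (power < 0.80).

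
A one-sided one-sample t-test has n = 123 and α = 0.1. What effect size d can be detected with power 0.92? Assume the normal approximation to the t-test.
d ≈ 0.24

Minimum detectable effect (one-sample t-test, normal approximation):
d = (z_α + z_β) / √n
d = (1.282 + 1.405) / √123
d = 2.687 / 11.091
d ≈ 0.24

By Cohen's convention (0.2 small / 0.5 medium / 0.8 large): small effect.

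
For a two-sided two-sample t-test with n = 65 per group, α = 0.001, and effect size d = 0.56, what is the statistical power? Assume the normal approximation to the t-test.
Power ≈ 0.46

Power calculation (two-sample t-test, normal approximation):
z_β = d · √(n/2) - z_{α/2}
z_β = 0.56 · √(65/2) - 3.291
z_β = 0.56 · 5.701 - 3.291
z_β = -0.098

Power = Φ(z_β) = Φ(-0.098) ≈ 0.461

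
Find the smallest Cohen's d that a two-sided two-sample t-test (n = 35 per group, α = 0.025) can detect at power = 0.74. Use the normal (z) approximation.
d ≈ 0.69

Minimum detectable effect (two-sample t-test, normal approximation):
d = (z_{α/2} + z_β) / √(n/2)
d = (2.241 + 0.643) / √(35/2)
d = 2.885 / 4.183
d ≈ 0.69

By Cohen's convention (0.2 small / 0.5 medium / 0.8 large): medium effect.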